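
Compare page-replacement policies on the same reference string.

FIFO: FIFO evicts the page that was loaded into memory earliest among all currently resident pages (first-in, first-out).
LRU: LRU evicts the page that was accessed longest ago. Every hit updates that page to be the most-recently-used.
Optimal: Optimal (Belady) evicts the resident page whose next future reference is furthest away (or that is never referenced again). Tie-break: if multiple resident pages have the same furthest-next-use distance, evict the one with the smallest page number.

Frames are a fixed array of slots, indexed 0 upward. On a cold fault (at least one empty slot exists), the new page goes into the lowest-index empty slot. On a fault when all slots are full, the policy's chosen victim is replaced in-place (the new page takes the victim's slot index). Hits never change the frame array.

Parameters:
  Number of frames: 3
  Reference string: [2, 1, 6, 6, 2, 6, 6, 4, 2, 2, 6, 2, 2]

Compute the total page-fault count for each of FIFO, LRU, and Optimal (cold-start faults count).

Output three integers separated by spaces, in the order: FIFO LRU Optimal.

Answer: 5 4 4

Derivation:
--- FIFO ---
  step 0: ref 2 -> FAULT, frames=[2,-,-] (faults so far: 1)
  step 1: ref 1 -> FAULT, frames=[2,1,-] (faults so far: 2)
  step 2: ref 6 -> FAULT, frames=[2,1,6] (faults so far: 3)
  step 3: ref 6 -> HIT, frames=[2,1,6] (faults so far: 3)
  step 4: ref 2 -> HIT, frames=[2,1,6] (faults so far: 3)
  step 5: ref 6 -> HIT, frames=[2,1,6] (faults so far: 3)
  step 6: ref 6 -> HIT, frames=[2,1,6] (faults so far: 3)
  step 7: ref 4 -> FAULT, evict 2, frames=[4,1,6] (faults so far: 4)
  step 8: ref 2 -> FAULT, evict 1, frames=[4,2,6] (faults so far: 5)
  step 9: ref 2 -> HIT, frames=[4,2,6] (faults so far: 5)
  step 10: ref 6 -> HIT, frames=[4,2,6] (faults so far: 5)
  step 11: ref 2 -> HIT, frames=[4,2,6] (faults so far: 5)
  step 12: ref 2 -> HIT, frames=[4,2,6] (faults so far: 5)
  FIFO total faults: 5
--- LRU ---
  step 0: ref 2 -> FAULT, frames=[2,-,-] (faults so far: 1)
  step 1: ref 1 -> FAULT, frames=[2,1,-] (faults so far: 2)
  step 2: ref 6 -> FAULT, frames=[2,1,6] (faults so far: 3)
  step 3: ref 6 -> HIT, frames=[2,1,6] (faults so far: 3)
  step 4: ref 2 -> HIT, frames=[2,1,6] (faults so far: 3)
  step 5: ref 6 -> HIT, frames=[2,1,6] (faults so far: 3)
  step 6: ref 6 -> HIT, frames=[2,1,6] (faults so far: 3)
  step 7: ref 4 -> FAULT, evict 1, frames=[2,4,6] (faults so far: 4)
  step 8: ref 2 -> HIT, frames=[2,4,6] (faults so far: 4)
  step 9: ref 2 -> HIT, frames=[2,4,6] (faults so far: 4)
  step 10: ref 6 -> HIT, frames=[2,4,6] (faults so far: 4)
  step 11: ref 2 -> HIT, frames=[2,4,6] (faults so far: 4)
  step 12: ref 2 -> HIT, frames=[2,4,6] (faults so far: 4)
  LRU total faults: 4
--- Optimal ---
  step 0: ref 2 -> FAULT, frames=[2,-,-] (faults so far: 1)
  step 1: ref 1 -> FAULT, frames=[2,1,-] (faults so far: 2)
  step 2: ref 6 -> FAULT, frames=[2,1,6] (faults so far: 3)
  step 3: ref 6 -> HIT, frames=[2,1,6] (faults so far: 3)
  step 4: ref 2 -> HIT, frames=[2,1,6] (faults so far: 3)
  step 5: ref 6 -> HIT, frames=[2,1,6] (faults so far: 3)
  step 6: ref 6 -> HIT, frames=[2,1,6] (faults so far: 3)
  step 7: ref 4 -> FAULT, evict 1, frames=[2,4,6] (faults so far: 4)
  step 8: ref 2 -> HIT, frames=[2,4,6] (faults so far: 4)
  step 9: ref 2 -> HIT, frames=[2,4,6] (faults so far: 4)
  step 10: ref 6 -> HIT, frames=[2,4,6] (faults so far: 4)
  step 11: ref 2 -> HIT, frames=[2,4,6] (faults so far: 4)
  step 12: ref 2 -> HIT, frames=[2,4,6] (faults so far: 4)
  Optimal total faults: 4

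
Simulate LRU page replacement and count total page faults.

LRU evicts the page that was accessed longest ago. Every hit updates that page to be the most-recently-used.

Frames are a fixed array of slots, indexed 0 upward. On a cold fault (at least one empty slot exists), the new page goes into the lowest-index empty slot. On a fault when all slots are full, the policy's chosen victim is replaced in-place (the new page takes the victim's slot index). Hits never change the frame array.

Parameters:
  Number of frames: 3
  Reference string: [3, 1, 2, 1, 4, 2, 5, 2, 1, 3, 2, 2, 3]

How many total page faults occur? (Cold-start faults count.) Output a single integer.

Step 0: ref 3 → FAULT, frames=[3,-,-]
Step 1: ref 1 → FAULT, frames=[3,1,-]
Step 2: ref 2 → FAULT, frames=[3,1,2]
Step 3: ref 1 → HIT, frames=[3,1,2]
Step 4: ref 4 → FAULT (evict 3), frames=[4,1,2]
Step 5: ref 2 → HIT, frames=[4,1,2]
Step 6: ref 5 → FAULT (evict 1), frames=[4,5,2]
Step 7: ref 2 → HIT, frames=[4,5,2]
Step 8: ref 1 → FAULT (evict 4), frames=[1,5,2]
Step 9: ref 3 → FAULT (evict 5), frames=[1,3,2]
Step 10: ref 2 → HIT, frames=[1,3,2]
Step 11: ref 2 → HIT, frames=[1,3,2]
Step 12: ref 3 → HIT, frames=[1,3,2]
Total faults: 7

Answer: 7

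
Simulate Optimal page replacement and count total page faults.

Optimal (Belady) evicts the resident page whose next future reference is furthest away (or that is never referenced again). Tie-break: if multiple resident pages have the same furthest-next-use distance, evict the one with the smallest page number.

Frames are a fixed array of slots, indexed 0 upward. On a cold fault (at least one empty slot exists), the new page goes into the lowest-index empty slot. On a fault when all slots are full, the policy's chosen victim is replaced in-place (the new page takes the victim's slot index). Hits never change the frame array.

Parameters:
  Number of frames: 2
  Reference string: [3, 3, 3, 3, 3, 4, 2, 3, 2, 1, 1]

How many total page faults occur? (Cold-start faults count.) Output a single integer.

Answer: 4

Derivation:
Step 0: ref 3 → FAULT, frames=[3,-]
Step 1: ref 3 → HIT, frames=[3,-]
Step 2: ref 3 → HIT, frames=[3,-]
Step 3: ref 3 → HIT, frames=[3,-]
Step 4: ref 3 → HIT, frames=[3,-]
Step 5: ref 4 → FAULT, frames=[3,4]
Step 6: ref 2 → FAULT (evict 4), frames=[3,2]
Step 7: ref 3 → HIT, frames=[3,2]
Step 8: ref 2 → HIT, frames=[3,2]
Step 9: ref 1 → FAULT (evict 2), frames=[3,1]
Step 10: ref 1 → HIT, frames=[3,1]
Total faults: 4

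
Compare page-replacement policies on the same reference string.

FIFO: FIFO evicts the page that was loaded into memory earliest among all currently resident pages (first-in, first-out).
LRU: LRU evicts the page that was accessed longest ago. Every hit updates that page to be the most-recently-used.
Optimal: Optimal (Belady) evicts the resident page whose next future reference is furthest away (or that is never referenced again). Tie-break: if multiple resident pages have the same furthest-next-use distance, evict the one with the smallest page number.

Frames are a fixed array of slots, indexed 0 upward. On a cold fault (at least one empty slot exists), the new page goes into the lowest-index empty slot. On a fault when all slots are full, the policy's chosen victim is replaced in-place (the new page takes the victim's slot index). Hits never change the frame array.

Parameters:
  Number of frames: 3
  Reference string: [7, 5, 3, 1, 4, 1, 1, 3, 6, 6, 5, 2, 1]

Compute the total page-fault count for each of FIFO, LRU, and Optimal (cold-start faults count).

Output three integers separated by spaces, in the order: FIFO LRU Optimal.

--- FIFO ---
  step 0: ref 7 -> FAULT, frames=[7,-,-] (faults so far: 1)
  step 1: ref 5 -> FAULT, frames=[7,5,-] (faults so far: 2)
  step 2: ref 3 -> FAULT, frames=[7,5,3] (faults so far: 3)
  step 3: ref 1 -> FAULT, evict 7, frames=[1,5,3] (faults so far: 4)
  step 4: ref 4 -> FAULT, evict 5, frames=[1,4,3] (faults so far: 5)
  step 5: ref 1 -> HIT, frames=[1,4,3] (faults so far: 5)
  step 6: ref 1 -> HIT, frames=[1,4,3] (faults so far: 5)
  step 7: ref 3 -> HIT, frames=[1,4,3] (faults so far: 5)
  step 8: ref 6 -> FAULT, evict 3, frames=[1,4,6] (faults so far: 6)
  step 9: ref 6 -> HIT, frames=[1,4,6] (faults so far: 6)
  step 10: ref 5 -> FAULT, evict 1, frames=[5,4,6] (faults so far: 7)
  step 11: ref 2 -> FAULT, evict 4, frames=[5,2,6] (faults so far: 8)
  step 12: ref 1 -> FAULT, evict 6, frames=[5,2,1] (faults so far: 9)
  FIFO total faults: 9
--- LRU ---
  step 0: ref 7 -> FAULT, frames=[7,-,-] (faults so far: 1)
  step 1: ref 5 -> FAULT, frames=[7,5,-] (faults so far: 2)
  step 2: ref 3 -> FAULT, frames=[7,5,3] (faults so far: 3)
  step 3: ref 1 -> FAULT, evict 7, frames=[1,5,3] (faults so far: 4)
  step 4: ref 4 -> FAULT, evict 5, frames=[1,4,3] (faults so far: 5)
  step 5: ref 1 -> HIT, frames=[1,4,3] (faults so far: 5)
  step 6: ref 1 -> HIT, frames=[1,4,3] (faults so far: 5)
  step 7: ref 3 -> HIT, frames=[1,4,3] (faults so far: 5)
  step 8: ref 6 -> FAULT, evict 4, frames=[1,6,3] (faults so far: 6)
  step 9: ref 6 -> HIT, frames=[1,6,3] (faults so far: 6)
  step 10: ref 5 -> FAULT, evict 1, frames=[5,6,3] (faults so far: 7)
  step 11: ref 2 -> FAULT, evict 3, frames=[5,6,2] (faults so far: 8)
  step 12: ref 1 -> FAULT, evict 6, frames=[5,1,2] (faults so far: 9)
  LRU total faults: 9
--- Optimal ---
  step 0: ref 7 -> FAULT, frames=[7,-,-] (faults so far: 1)
  step 1: ref 5 -> FAULT, frames=[7,5,-] (faults so far: 2)
  step 2: ref 3 -> FAULT, frames=[7,5,3] (faults so far: 3)
  step 3: ref 1 -> FAULT, evict 7, frames=[1,5,3] (faults so far: 4)
  step 4: ref 4 -> FAULT, evict 5, frames=[1,4,3] (faults so far: 5)
  step 5: ref 1 -> HIT, frames=[1,4,3] (faults so far: 5)
  step 6: ref 1 -> HIT, frames=[1,4,3] (faults so far: 5)
  step 7: ref 3 -> HIT, frames=[1,4,3] (faults so far: 5)
  step 8: ref 6 -> FAULT, evict 3, frames=[1,4,6] (faults so far: 6)
  step 9: ref 6 -> HIT, frames=[1,4,6] (faults so far: 6)
  step 10: ref 5 -> FAULT, evict 4, frames=[1,5,6] (faults so far: 7)
  step 11: ref 2 -> FAULT, evict 5, frames=[1,2,6] (faults so far: 8)
  step 12: ref 1 -> HIT, frames=[1,2,6] (faults so far: 8)
  Optimal total faults: 8

Answer: 9 9 8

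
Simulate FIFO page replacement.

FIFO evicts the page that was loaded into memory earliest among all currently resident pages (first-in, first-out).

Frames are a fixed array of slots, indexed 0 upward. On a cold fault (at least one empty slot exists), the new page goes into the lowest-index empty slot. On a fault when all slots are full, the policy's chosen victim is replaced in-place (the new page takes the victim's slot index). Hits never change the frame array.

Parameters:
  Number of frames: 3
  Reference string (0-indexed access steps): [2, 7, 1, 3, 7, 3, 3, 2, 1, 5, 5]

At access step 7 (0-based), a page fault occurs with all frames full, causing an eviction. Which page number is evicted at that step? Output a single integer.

Step 0: ref 2 -> FAULT, frames=[2,-,-]
Step 1: ref 7 -> FAULT, frames=[2,7,-]
Step 2: ref 1 -> FAULT, frames=[2,7,1]
Step 3: ref 3 -> FAULT, evict 2, frames=[3,7,1]
Step 4: ref 7 -> HIT, frames=[3,7,1]
Step 5: ref 3 -> HIT, frames=[3,7,1]
Step 6: ref 3 -> HIT, frames=[3,7,1]
Step 7: ref 2 -> FAULT, evict 7, frames=[3,2,1]
At step 7: evicted page 7

Answer: 7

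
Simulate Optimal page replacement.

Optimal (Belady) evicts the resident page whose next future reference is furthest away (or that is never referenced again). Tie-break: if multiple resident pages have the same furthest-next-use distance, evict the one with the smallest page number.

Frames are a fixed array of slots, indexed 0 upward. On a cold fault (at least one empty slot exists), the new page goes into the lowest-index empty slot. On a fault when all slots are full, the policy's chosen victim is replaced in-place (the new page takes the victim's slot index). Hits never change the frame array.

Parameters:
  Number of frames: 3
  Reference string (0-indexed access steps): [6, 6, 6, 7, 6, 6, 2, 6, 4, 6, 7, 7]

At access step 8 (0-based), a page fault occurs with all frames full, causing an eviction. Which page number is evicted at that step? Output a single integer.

Step 0: ref 6 -> FAULT, frames=[6,-,-]
Step 1: ref 6 -> HIT, frames=[6,-,-]
Step 2: ref 6 -> HIT, frames=[6,-,-]
Step 3: ref 7 -> FAULT, frames=[6,7,-]
Step 4: ref 6 -> HIT, frames=[6,7,-]
Step 5: ref 6 -> HIT, frames=[6,7,-]
Step 6: ref 2 -> FAULT, frames=[6,7,2]
Step 7: ref 6 -> HIT, frames=[6,7,2]
Step 8: ref 4 -> FAULT, evict 2, frames=[6,7,4]
At step 8: evicted page 2

Answer: 2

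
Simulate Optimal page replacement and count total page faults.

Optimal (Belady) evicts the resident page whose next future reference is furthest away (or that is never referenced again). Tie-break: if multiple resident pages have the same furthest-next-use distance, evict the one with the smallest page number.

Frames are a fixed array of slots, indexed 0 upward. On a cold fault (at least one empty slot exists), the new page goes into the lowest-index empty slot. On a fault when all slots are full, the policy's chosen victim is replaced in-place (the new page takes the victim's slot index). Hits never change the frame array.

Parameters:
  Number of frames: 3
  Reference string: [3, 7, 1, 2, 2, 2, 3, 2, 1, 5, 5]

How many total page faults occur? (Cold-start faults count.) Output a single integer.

Answer: 5

Derivation:
Step 0: ref 3 → FAULT, frames=[3,-,-]
Step 1: ref 7 → FAULT, frames=[3,7,-]
Step 2: ref 1 → FAULT, frames=[3,7,1]
Step 3: ref 2 → FAULT (evict 7), frames=[3,2,1]
Step 4: ref 2 → HIT, frames=[3,2,1]
Step 5: ref 2 → HIT, frames=[3,2,1]
Step 6: ref 3 → HIT, frames=[3,2,1]
Step 7: ref 2 → HIT, frames=[3,2,1]
Step 8: ref 1 → HIT, frames=[3,2,1]
Step 9: ref 5 → FAULT (evict 1), frames=[3,2,5]
Step 10: ref 5 → HIT, frames=[3,2,5]
Total faults: 5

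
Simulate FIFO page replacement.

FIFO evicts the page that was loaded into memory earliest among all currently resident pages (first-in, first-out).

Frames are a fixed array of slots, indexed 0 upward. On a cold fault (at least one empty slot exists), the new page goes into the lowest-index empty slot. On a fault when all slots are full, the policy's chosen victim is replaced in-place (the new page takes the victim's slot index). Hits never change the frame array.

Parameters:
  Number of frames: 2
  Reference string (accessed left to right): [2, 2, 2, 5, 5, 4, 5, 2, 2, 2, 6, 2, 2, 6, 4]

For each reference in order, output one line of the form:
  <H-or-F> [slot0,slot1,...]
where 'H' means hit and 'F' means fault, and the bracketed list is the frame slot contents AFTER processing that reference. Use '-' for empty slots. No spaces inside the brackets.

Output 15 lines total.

F [2,-]
H [2,-]
H [2,-]
F [2,5]
H [2,5]
F [4,5]
H [4,5]
F [4,2]
H [4,2]
H [4,2]
F [6,2]
H [6,2]
H [6,2]
H [6,2]
F [6,4]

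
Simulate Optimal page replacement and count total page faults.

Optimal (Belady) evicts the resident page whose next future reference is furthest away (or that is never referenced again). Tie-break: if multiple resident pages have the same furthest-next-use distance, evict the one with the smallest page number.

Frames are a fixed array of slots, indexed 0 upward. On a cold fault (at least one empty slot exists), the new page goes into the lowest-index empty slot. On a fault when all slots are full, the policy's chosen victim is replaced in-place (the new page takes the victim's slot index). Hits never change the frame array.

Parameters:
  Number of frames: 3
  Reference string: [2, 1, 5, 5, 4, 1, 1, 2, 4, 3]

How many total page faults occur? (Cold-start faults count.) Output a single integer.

Answer: 5

Derivation:
Step 0: ref 2 → FAULT, frames=[2,-,-]
Step 1: ref 1 → FAULT, frames=[2,1,-]
Step 2: ref 5 → FAULT, frames=[2,1,5]
Step 3: ref 5 → HIT, frames=[2,1,5]
Step 4: ref 4 → FAULT (evict 5), frames=[2,1,4]
Step 5: ref 1 → HIT, frames=[2,1,4]
Step 6: ref 1 → HIT, frames=[2,1,4]
Step 7: ref 2 → HIT, frames=[2,1,4]
Step 8: ref 4 → HIT, frames=[2,1,4]
Step 9: ref 3 → FAULT (evict 1), frames=[2,3,4]
Total faults: 5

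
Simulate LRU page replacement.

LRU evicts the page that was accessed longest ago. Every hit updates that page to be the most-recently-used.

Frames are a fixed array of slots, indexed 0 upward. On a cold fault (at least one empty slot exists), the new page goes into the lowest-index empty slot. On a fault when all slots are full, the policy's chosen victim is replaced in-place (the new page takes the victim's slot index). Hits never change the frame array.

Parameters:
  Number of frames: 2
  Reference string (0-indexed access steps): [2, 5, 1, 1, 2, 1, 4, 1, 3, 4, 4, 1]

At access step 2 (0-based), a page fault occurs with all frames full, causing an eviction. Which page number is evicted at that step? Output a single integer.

Step 0: ref 2 -> FAULT, frames=[2,-]
Step 1: ref 5 -> FAULT, frames=[2,5]
Step 2: ref 1 -> FAULT, evict 2, frames=[1,5]
At step 2: evicted page 2

Answer: 2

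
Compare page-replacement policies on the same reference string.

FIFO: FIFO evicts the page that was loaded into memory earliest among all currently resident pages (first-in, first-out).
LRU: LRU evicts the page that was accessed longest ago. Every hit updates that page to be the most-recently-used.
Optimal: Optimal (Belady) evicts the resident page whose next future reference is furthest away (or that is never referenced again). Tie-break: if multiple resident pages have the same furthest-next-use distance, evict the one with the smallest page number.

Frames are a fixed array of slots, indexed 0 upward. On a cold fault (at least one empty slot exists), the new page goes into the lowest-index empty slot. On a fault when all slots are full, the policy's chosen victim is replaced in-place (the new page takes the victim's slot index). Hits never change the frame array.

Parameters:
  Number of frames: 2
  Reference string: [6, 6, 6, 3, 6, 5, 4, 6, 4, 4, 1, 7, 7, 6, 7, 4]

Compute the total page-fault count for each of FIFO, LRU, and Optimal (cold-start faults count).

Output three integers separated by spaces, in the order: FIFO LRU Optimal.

--- FIFO ---
  step 0: ref 6 -> FAULT, frames=[6,-] (faults so far: 1)
  step 1: ref 6 -> HIT, frames=[6,-] (faults so far: 1)
  step 2: ref 6 -> HIT, frames=[6,-] (faults so far: 1)
  step 3: ref 3 -> FAULT, frames=[6,3] (faults so far: 2)
  step 4: ref 6 -> HIT, frames=[6,3] (faults so far: 2)
  step 5: ref 5 -> FAULT, evict 6, frames=[5,3] (faults so far: 3)
  step 6: ref 4 -> FAULT, evict 3, frames=[5,4] (faults so far: 4)
  step 7: ref 6 -> FAULT, evict 5, frames=[6,4] (faults so far: 5)
  step 8: ref 4 -> HIT, frames=[6,4] (faults so far: 5)
  step 9: ref 4 -> HIT, frames=[6,4] (faults so far: 5)
  step 10: ref 1 -> FAULT, evict 4, frames=[6,1] (faults so far: 6)
  step 11: ref 7 -> FAULT, evict 6, frames=[7,1] (faults so far: 7)
  step 12: ref 7 -> HIT, frames=[7,1] (faults so far: 7)
  step 13: ref 6 -> FAULT, evict 1, frames=[7,6] (faults so far: 8)
  step 14: ref 7 -> HIT, frames=[7,6] (faults so far: 8)
  step 15: ref 4 -> FAULT, evict 7, frames=[4,6] (faults so far: 9)
  FIFO total faults: 9
--- LRU ---
  step 0: ref 6 -> FAULT, frames=[6,-] (faults so far: 1)
  step 1: ref 6 -> HIT, frames=[6,-] (faults so far: 1)
  step 2: ref 6 -> HIT, frames=[6,-] (faults so far: 1)
  step 3: ref 3 -> FAULT, frames=[6,3] (faults so far: 2)
  step 4: ref 6 -> HIT, frames=[6,3] (faults so far: 2)
  step 5: ref 5 -> FAULT, evict 3, frames=[6,5] (faults so far: 3)
  step 6: ref 4 -> FAULT, evict 6, frames=[4,5] (faults so far: 4)
  step 7: ref 6 -> FAULT, evict 5, frames=[4,6] (faults so far: 5)
  step 8: ref 4 -> HIT, frames=[4,6] (faults so far: 5)
  step 9: ref 4 -> HIT, frames=[4,6] (faults so far: 5)
  step 10: ref 1 -> FAULT, evict 6, frames=[4,1] (faults so far: 6)
  step 11: ref 7 -> FAULT, evict 4, frames=[7,1] (faults so far: 7)
  step 12: ref 7 -> HIT, frames=[7,1] (faults so far: 7)
  step 13: ref 6 -> FAULT, evict 1, frames=[7,6] (faults so far: 8)
  step 14: ref 7 -> HIT, frames=[7,6] (faults so far: 8)
  step 15: ref 4 -> FAULT, evict 6, frames=[7,4] (faults so far: 9)
  LRU total faults: 9
--- Optimal ---
  step 0: ref 6 -> FAULT, frames=[6,-] (faults so far: 1)
  step 1: ref 6 -> HIT, frames=[6,-] (faults so far: 1)
  step 2: ref 6 -> HIT, frames=[6,-] (faults so far: 1)
  step 3: ref 3 -> FAULT, frames=[6,3] (faults so far: 2)
  step 4: ref 6 -> HIT, frames=[6,3] (faults so far: 2)
  step 5: ref 5 -> FAULT, evict 3, frames=[6,5] (faults so far: 3)
  step 6: ref 4 -> FAULT, evict 5, frames=[6,4] (faults so far: 4)
  step 7: ref 6 -> HIT, frames=[6,4] (faults so far: 4)
  step 8: ref 4 -> HIT, frames=[6,4] (faults so far: 4)
  step 9: ref 4 -> HIT, frames=[6,4] (faults so far: 4)
  step 10: ref 1 -> FAULT, evict 4, frames=[6,1] (faults so far: 5)
  step 11: ref 7 -> FAULT, evict 1, frames=[6,7] (faults so far: 6)
  step 12: ref 7 -> HIT, frames=[6,7] (faults so far: 6)
  step 13: ref 6 -> HIT, frames=[6,7] (faults so far: 6)
  step 14: ref 7 -> HIT, frames=[6,7] (faults so far: 6)
  step 15: ref 4 -> FAULT, evict 6, frames=[4,7] (faults so far: 7)
  Optimal total faults: 7

Answer: 9 9 7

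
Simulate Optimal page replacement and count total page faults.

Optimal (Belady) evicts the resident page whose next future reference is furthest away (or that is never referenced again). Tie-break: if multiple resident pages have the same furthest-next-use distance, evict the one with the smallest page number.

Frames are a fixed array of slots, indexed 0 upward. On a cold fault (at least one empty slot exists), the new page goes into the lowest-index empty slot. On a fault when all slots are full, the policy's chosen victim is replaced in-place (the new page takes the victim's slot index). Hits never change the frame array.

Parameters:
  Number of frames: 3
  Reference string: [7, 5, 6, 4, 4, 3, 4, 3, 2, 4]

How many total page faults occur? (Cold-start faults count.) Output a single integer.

Step 0: ref 7 → FAULT, frames=[7,-,-]
Step 1: ref 5 → FAULT, frames=[7,5,-]
Step 2: ref 6 → FAULT, frames=[7,5,6]
Step 3: ref 4 → FAULT (evict 5), frames=[7,4,6]
Step 4: ref 4 → HIT, frames=[7,4,6]
Step 5: ref 3 → FAULT (evict 6), frames=[7,4,3]
Step 6: ref 4 → HIT, frames=[7,4,3]
Step 7: ref 3 → HIT, frames=[7,4,3]
Step 8: ref 2 → FAULT (evict 3), frames=[7,4,2]
Step 9: ref 4 → HIT, frames=[7,4,2]
Total faults: 6

Answer: 6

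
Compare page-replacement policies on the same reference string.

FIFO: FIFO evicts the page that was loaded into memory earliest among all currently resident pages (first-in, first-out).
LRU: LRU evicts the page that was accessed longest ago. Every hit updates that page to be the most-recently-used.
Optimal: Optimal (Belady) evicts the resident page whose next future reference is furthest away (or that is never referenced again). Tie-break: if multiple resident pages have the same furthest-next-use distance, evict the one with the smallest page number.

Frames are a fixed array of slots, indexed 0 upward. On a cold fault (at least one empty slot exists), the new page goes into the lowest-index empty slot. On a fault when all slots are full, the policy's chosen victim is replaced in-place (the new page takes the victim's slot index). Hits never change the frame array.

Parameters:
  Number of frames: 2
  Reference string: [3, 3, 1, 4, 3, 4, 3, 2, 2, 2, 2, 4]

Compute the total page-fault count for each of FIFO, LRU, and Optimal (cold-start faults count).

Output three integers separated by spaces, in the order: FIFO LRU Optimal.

Answer: 6 6 4

Derivation:
--- FIFO ---
  step 0: ref 3 -> FAULT, frames=[3,-] (faults so far: 1)
  step 1: ref 3 -> HIT, frames=[3,-] (faults so far: 1)
  step 2: ref 1 -> FAULT, frames=[3,1] (faults so far: 2)
  step 3: ref 4 -> FAULT, evict 3, frames=[4,1] (faults so far: 3)
  step 4: ref 3 -> FAULT, evict 1, frames=[4,3] (faults so far: 4)
  step 5: ref 4 -> HIT, frames=[4,3] (faults so far: 4)
  step 6: ref 3 -> HIT, frames=[4,3] (faults so far: 4)
  step 7: ref 2 -> FAULT, evict 4, frames=[2,3] (faults so far: 5)
  step 8: ref 2 -> HIT, frames=[2,3] (faults so far: 5)
  step 9: ref 2 -> HIT, frames=[2,3] (faults so far: 5)
  step 10: ref 2 -> HIT, frames=[2,3] (faults so far: 5)
  step 11: ref 4 -> FAULT, evict 3, frames=[2,4] (faults so far: 6)
  FIFO total faults: 6
--- LRU ---
  step 0: ref 3 -> FAULT, frames=[3,-] (faults so far: 1)
  step 1: ref 3 -> HIT, frames=[3,-] (faults so far: 1)
  step 2: ref 1 -> FAULT, frames=[3,1] (faults so far: 2)
  step 3: ref 4 -> FAULT, evict 3, frames=[4,1] (faults so far: 3)
  step 4: ref 3 -> FAULT, evict 1, frames=[4,3] (faults so far: 4)
  step 5: ref 4 -> HIT, frames=[4,3] (faults so far: 4)
  step 6: ref 3 -> HIT, frames=[4,3] (faults so far: 4)
  step 7: ref 2 -> FAULT, evict 4, frames=[2,3] (faults so far: 5)
  step 8: ref 2 -> HIT, frames=[2,3] (faults so far: 5)
  step 9: ref 2 -> HIT, frames=[2,3] (faults so far: 5)
  step 10: ref 2 -> HIT, frames=[2,3] (faults so far: 5)
  step 11: ref 4 -> FAULT, evict 3, frames=[2,4] (faults so far: 6)
  LRU total faults: 6
--- Optimal ---
  step 0: ref 3 -> FAULT, frames=[3,-] (faults so far: 1)
  step 1: ref 3 -> HIT, frames=[3,-] (faults so far: 1)
  step 2: ref 1 -> FAULT, frames=[3,1] (faults so far: 2)
  step 3: ref 4 -> FAULT, evict 1, frames=[3,4] (faults so far: 3)
  step 4: ref 3 -> HIT, frames=[3,4] (faults so far: 3)
  step 5: ref 4 -> HIT, frames=[3,4] (faults so far: 3)
  step 6: ref 3 -> HIT, frames=[3,4] (faults so far: 3)
  step 7: ref 2 -> FAULT, evict 3, frames=[2,4] (faults so far: 4)
  step 8: ref 2 -> HIT, frames=[2,4] (faults so far: 4)
  step 9: ref 2 -> HIT, frames=[2,4] (faults so far: 4)
  step 10: ref 2 -> HIT, frames=[2,4] (faults so far: 4)
  step 11: ref 4 -> HIT, frames=[2,4] (faults so far: 4)
  Optimal total faults: 4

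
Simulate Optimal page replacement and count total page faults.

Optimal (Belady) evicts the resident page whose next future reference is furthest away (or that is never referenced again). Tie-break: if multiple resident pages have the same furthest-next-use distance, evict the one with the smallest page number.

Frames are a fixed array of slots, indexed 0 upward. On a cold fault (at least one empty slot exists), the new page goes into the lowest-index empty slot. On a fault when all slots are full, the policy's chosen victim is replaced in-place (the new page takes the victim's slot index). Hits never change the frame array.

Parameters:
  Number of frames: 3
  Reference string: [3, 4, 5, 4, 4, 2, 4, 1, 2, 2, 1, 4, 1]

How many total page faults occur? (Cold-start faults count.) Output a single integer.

Step 0: ref 3 → FAULT, frames=[3,-,-]
Step 1: ref 4 → FAULT, frames=[3,4,-]
Step 2: ref 5 → FAULT, frames=[3,4,5]
Step 3: ref 4 → HIT, frames=[3,4,5]
Step 4: ref 4 → HIT, frames=[3,4,5]
Step 5: ref 2 → FAULT (evict 3), frames=[2,4,5]
Step 6: ref 4 → HIT, frames=[2,4,5]
Step 7: ref 1 → FAULT (evict 5), frames=[2,4,1]
Step 8: ref 2 → HIT, frames=[2,4,1]
Step 9: ref 2 → HIT, frames=[2,4,1]
Step 10: ref 1 → HIT, frames=[2,4,1]
Step 11: ref 4 → HIT, frames=[2,4,1]
Step 12: ref 1 → HIT, frames=[2,4,1]
Total faults: 5

Answer: 5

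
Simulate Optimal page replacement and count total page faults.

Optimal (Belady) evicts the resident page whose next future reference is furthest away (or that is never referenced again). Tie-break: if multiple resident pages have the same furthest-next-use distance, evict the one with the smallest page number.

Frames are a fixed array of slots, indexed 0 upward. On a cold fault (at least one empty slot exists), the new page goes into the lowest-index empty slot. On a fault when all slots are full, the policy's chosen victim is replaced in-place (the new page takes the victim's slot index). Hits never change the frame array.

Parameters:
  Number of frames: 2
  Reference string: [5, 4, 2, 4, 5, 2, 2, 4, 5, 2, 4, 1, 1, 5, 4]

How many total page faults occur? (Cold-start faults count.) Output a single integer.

Step 0: ref 5 → FAULT, frames=[5,-]
Step 1: ref 4 → FAULT, frames=[5,4]
Step 2: ref 2 → FAULT (evict 5), frames=[2,4]
Step 3: ref 4 → HIT, frames=[2,4]
Step 4: ref 5 → FAULT (evict 4), frames=[2,5]
Step 5: ref 2 → HIT, frames=[2,5]
Step 6: ref 2 → HIT, frames=[2,5]
Step 7: ref 4 → FAULT (evict 2), frames=[4,5]
Step 8: ref 5 → HIT, frames=[4,5]
Step 9: ref 2 → FAULT (evict 5), frames=[4,2]
Step 10: ref 4 → HIT, frames=[4,2]
Step 11: ref 1 → FAULT (evict 2), frames=[4,1]
Step 12: ref 1 → HIT, frames=[4,1]
Step 13: ref 5 → FAULT (evict 1), frames=[4,5]
Step 14: ref 4 → HIT, frames=[4,5]
Total faults: 8

Answer: 8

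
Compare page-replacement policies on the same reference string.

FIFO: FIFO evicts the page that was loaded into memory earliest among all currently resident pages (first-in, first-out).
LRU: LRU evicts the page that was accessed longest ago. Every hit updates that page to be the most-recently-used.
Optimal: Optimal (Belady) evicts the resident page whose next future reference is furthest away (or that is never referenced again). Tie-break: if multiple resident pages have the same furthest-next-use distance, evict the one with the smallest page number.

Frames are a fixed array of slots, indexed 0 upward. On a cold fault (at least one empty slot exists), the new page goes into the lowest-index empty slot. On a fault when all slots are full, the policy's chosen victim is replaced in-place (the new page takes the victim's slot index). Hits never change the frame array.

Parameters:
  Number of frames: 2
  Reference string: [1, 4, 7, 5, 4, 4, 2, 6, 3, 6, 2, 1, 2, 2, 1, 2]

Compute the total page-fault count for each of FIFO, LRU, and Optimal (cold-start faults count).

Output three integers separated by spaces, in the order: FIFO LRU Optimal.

Answer: 10 10 9

Derivation:
--- FIFO ---
  step 0: ref 1 -> FAULT, frames=[1,-] (faults so far: 1)
  step 1: ref 4 -> FAULT, frames=[1,4] (faults so far: 2)
  step 2: ref 7 -> FAULT, evict 1, frames=[7,4] (faults so far: 3)
  step 3: ref 5 -> FAULT, evict 4, frames=[7,5] (faults so far: 4)
  step 4: ref 4 -> FAULT, evict 7, frames=[4,5] (faults so far: 5)
  step 5: ref 4 -> HIT, frames=[4,5] (faults so far: 5)
  step 6: ref 2 -> FAULT, evict 5, frames=[4,2] (faults so far: 6)
  step 7: ref 6 -> FAULT, evict 4, frames=[6,2] (faults so far: 7)
  step 8: ref 3 -> FAULT, evict 2, frames=[6,3] (faults so far: 8)
  step 9: ref 6 -> HIT, frames=[6,3] (faults so far: 8)
  step 10: ref 2 -> FAULT, evict 6, frames=[2,3] (faults so far: 9)
  step 11: ref 1 -> FAULT, evict 3, frames=[2,1] (faults so far: 10)
  step 12: ref 2 -> HIT, frames=[2,1] (faults so far: 10)
  step 13: ref 2 -> HIT, frames=[2,1] (faults so far: 10)
  step 14: ref 1 -> HIT, frames=[2,1] (faults so far: 10)
  step 15: ref 2 -> HIT, frames=[2,1] (faults so far: 10)
  FIFO total faults: 10
--- LRU ---
  step 0: ref 1 -> FAULT, frames=[1,-] (faults so far: 1)
  step 1: ref 4 -> FAULT, frames=[1,4] (faults so far: 2)
  step 2: ref 7 -> FAULT, evict 1, frames=[7,4] (faults so far: 3)
  step 3: ref 5 -> FAULT, evict 4, frames=[7,5] (faults so far: 4)
  step 4: ref 4 -> FAULT, evict 7, frames=[4,5] (faults so far: 5)
  step 5: ref 4 -> HIT, frames=[4,5] (faults so far: 5)
  step 6: ref 2 -> FAULT, evict 5, frames=[4,2] (faults so far: 6)
  step 7: ref 6 -> FAULT, evict 4, frames=[6,2] (faults so far: 7)
  step 8: ref 3 -> FAULT, evict 2, frames=[6,3] (faults so far: 8)
  step 9: ref 6 -> HIT, frames=[6,3] (faults so far: 8)
  step 10: ref 2 -> FAULT, evict 3, frames=[6,2] (faults so far: 9)
  step 11: ref 1 -> FAULT, evict 6, frames=[1,2] (faults so far: 10)
  step 12: ref 2 -> HIT, frames=[1,2] (faults so far: 10)
  step 13: ref 2 -> HIT, frames=[1,2] (faults so far: 10)
  step 14: ref 1 -> HIT, frames=[1,2] (faults so far: 10)
  step 15: ref 2 -> HIT, frames=[1,2] (faults so far: 10)
  LRU total faults: 10
--- Optimal ---
  step 0: ref 1 -> FAULT, frames=[1,-] (faults so far: 1)
  step 1: ref 4 -> FAULT, frames=[1,4] (faults so far: 2)
  step 2: ref 7 -> FAULT, evict 1, frames=[7,4] (faults so far: 3)
  step 3: ref 5 -> FAULT, evict 7, frames=[5,4] (faults so far: 4)
  step 4: ref 4 -> HIT, frames=[5,4] (faults so far: 4)
  step 5: ref 4 -> HIT, frames=[5,4] (faults so far: 4)
  step 6: ref 2 -> FAULT, evict 4, frames=[5,2] (faults so far: 5)
  step 7: ref 6 -> FAULT, evict 5, frames=[6,2] (faults so far: 6)
  step 8: ref 3 -> FAULT, evict 2, frames=[6,3] (faults so far: 7)
  step 9: ref 6 -> HIT, frames=[6,3] (faults so far: 7)
  step 10: ref 2 -> FAULT, evict 3, frames=[6,2] (faults so far: 8)
  step 11: ref 1 -> FAULT, evict 6, frames=[1,2] (faults so far: 9)
  step 12: ref 2 -> HIT, frames=[1,2] (faults so far: 9)
  step 13: ref 2 -> HIT, frames=[1,2] (faults so far: 9)
  step 14: ref 1 -> HIT, frames=[1,2] (faults so far: 9)
  step 15: ref 2 -> HIT, frames=[1,2] (faults so far: 9)
  Optimal total faults: 9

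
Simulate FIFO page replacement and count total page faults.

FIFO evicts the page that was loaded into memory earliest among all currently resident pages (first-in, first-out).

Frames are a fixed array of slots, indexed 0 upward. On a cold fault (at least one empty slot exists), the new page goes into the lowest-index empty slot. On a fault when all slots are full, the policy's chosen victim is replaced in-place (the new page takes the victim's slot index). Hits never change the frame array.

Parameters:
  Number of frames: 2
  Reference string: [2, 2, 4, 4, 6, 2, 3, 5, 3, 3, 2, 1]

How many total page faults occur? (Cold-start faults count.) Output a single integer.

Step 0: ref 2 → FAULT, frames=[2,-]
Step 1: ref 2 → HIT, frames=[2,-]
Step 2: ref 4 → FAULT, frames=[2,4]
Step 3: ref 4 → HIT, frames=[2,4]
Step 4: ref 6 → FAULT (evict 2), frames=[6,4]
Step 5: ref 2 → FAULT (evict 4), frames=[6,2]
Step 6: ref 3 → FAULT (evict 6), frames=[3,2]
Step 7: ref 5 → FAULT (evict 2), frames=[3,5]
Step 8: ref 3 → HIT, frames=[3,5]
Step 9: ref 3 → HIT, frames=[3,5]
Step 10: ref 2 → FAULT (evict 3), frames=[2,5]
Step 11: ref 1 → FAULT (evict 5), frames=[2,1]
Total faults: 8

Answer: 8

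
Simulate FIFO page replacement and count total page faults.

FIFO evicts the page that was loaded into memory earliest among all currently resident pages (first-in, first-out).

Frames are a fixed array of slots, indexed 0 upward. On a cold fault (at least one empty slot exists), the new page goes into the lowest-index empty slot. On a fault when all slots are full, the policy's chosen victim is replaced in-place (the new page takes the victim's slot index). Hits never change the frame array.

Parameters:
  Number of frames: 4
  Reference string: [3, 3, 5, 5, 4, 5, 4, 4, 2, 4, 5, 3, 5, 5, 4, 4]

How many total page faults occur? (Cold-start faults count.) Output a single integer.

Answer: 4

Derivation:
Step 0: ref 3 → FAULT, frames=[3,-,-,-]
Step 1: ref 3 → HIT, frames=[3,-,-,-]
Step 2: ref 5 → FAULT, frames=[3,5,-,-]
Step 3: ref 5 → HIT, frames=[3,5,-,-]
Step 4: ref 4 → FAULT, frames=[3,5,4,-]
Step 5: ref 5 → HIT, frames=[3,5,4,-]
Step 6: ref 4 → HIT, frames=[3,5,4,-]
Step 7: ref 4 → HIT, frames=[3,5,4,-]
Step 8: ref 2 → FAULT, frames=[3,5,4,2]
Step 9: ref 4 → HIT, frames=[3,5,4,2]
Step 10: ref 5 → HIT, frames=[3,5,4,2]
Step 11: ref 3 → HIT, frames=[3,5,4,2]
Step 12: ref 5 → HIT, frames=[3,5,4,2]
Step 13: ref 5 → HIT, frames=[3,5,4,2]
Step 14: ref 4 → HIT, frames=[3,5,4,2]
Step 15: ref 4 → HIT, frames=[3,5,4,2]
Total faults: 4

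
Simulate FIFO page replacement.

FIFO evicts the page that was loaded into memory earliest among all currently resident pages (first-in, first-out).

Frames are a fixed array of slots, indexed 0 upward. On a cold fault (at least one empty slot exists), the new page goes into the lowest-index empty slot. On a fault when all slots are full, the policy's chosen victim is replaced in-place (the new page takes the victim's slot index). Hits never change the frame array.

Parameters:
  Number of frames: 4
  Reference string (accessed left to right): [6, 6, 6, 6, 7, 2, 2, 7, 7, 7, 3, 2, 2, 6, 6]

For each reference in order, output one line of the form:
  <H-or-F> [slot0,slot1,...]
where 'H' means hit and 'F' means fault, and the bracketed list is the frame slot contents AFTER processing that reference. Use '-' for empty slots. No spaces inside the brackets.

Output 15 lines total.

F [6,-,-,-]
H [6,-,-,-]
H [6,-,-,-]
H [6,-,-,-]
F [6,7,-,-]
F [6,7,2,-]
H [6,7,2,-]
H [6,7,2,-]
H [6,7,2,-]
H [6,7,2,-]
F [6,7,2,3]
H [6,7,2,3]
H [6,7,2,3]
H [6,7,2,3]
H [6,7,2,3]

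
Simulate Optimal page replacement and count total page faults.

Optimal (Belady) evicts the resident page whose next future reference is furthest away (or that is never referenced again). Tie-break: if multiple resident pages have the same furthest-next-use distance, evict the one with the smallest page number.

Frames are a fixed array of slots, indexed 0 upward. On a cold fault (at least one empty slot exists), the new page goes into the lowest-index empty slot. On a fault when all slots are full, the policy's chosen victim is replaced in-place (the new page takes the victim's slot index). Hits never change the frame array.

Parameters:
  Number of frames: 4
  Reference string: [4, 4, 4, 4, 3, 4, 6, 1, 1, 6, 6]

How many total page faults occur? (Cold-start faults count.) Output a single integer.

Step 0: ref 4 → FAULT, frames=[4,-,-,-]
Step 1: ref 4 → HIT, frames=[4,-,-,-]
Step 2: ref 4 → HIT, frames=[4,-,-,-]
Step 3: ref 4 → HIT, frames=[4,-,-,-]
Step 4: ref 3 → FAULT, frames=[4,3,-,-]
Step 5: ref 4 → HIT, frames=[4,3,-,-]
Step 6: ref 6 → FAULT, frames=[4,3,6,-]
Step 7: ref 1 → FAULT, frames=[4,3,6,1]
Step 8: ref 1 → HIT, frames=[4,3,6,1]
Step 9: ref 6 → HIT, frames=[4,3,6,1]
Step 10: ref 6 → HIT, frames=[4,3,6,1]
Total faults: 4

Answer: 4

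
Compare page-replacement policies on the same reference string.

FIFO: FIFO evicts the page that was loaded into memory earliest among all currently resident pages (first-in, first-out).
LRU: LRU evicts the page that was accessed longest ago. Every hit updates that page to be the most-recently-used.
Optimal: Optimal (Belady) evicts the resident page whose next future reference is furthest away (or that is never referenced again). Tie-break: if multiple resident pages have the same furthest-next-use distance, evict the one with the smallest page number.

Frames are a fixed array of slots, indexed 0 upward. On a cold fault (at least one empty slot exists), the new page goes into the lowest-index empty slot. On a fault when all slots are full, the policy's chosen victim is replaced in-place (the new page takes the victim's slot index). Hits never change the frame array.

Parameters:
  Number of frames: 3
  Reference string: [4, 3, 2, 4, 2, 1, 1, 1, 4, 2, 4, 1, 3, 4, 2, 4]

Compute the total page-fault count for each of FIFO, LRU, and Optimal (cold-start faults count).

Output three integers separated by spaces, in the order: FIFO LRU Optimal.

--- FIFO ---
  step 0: ref 4 -> FAULT, frames=[4,-,-] (faults so far: 1)
  step 1: ref 3 -> FAULT, frames=[4,3,-] (faults so far: 2)
  step 2: ref 2 -> FAULT, frames=[4,3,2] (faults so far: 3)
  step 3: ref 4 -> HIT, frames=[4,3,2] (faults so far: 3)
  step 4: ref 2 -> HIT, frames=[4,3,2] (faults so far: 3)
  step 5: ref 1 -> FAULT, evict 4, frames=[1,3,2] (faults so far: 4)
  step 6: ref 1 -> HIT, frames=[1,3,2] (faults so far: 4)
  step 7: ref 1 -> HIT, frames=[1,3,2] (faults so far: 4)
  step 8: ref 4 -> FAULT, evict 3, frames=[1,4,2] (faults so far: 5)
  step 9: ref 2 -> HIT, frames=[1,4,2] (faults so far: 5)
  step 10: ref 4 -> HIT, frames=[1,4,2] (faults so far: 5)
  step 11: ref 1 -> HIT, frames=[1,4,2] (faults so far: 5)
  step 12: ref 3 -> FAULT, evict 2, frames=[1,4,3] (faults so far: 6)
  step 13: ref 4 -> HIT, frames=[1,4,3] (faults so far: 6)
  step 14: ref 2 -> FAULT, evict 1, frames=[2,4,3] (faults so far: 7)
  step 15: ref 4 -> HIT, frames=[2,4,3] (faults so far: 7)
  FIFO total faults: 7
--- LRU ---
  step 0: ref 4 -> FAULT, frames=[4,-,-] (faults so far: 1)
  step 1: ref 3 -> FAULT, frames=[4,3,-] (faults so far: 2)
  step 2: ref 2 -> FAULT, frames=[4,3,2] (faults so far: 3)
  step 3: ref 4 -> HIT, frames=[4,3,2] (faults so far: 3)
  step 4: ref 2 -> HIT, frames=[4,3,2] (faults so far: 3)
  step 5: ref 1 -> FAULT, evict 3, frames=[4,1,2] (faults so far: 4)
  step 6: ref 1 -> HIT, frames=[4,1,2] (faults so far: 4)
  step 7: ref 1 -> HIT, frames=[4,1,2] (faults so far: 4)
  step 8: ref 4 -> HIT, frames=[4,1,2] (faults so far: 4)
  step 9: ref 2 -> HIT, frames=[4,1,2] (faults so far: 4)
  step 10: ref 4 -> HIT, frames=[4,1,2] (faults so far: 4)
  step 11: ref 1 -> HIT, frames=[4,1,2] (faults so far: 4)
  step 12: ref 3 -> FAULT, evict 2, frames=[4,1,3] (faults so far: 5)
  step 13: ref 4 -> HIT, frames=[4,1,3] (faults so far: 5)
  step 14: ref 2 -> FAULT, evict 1, frames=[4,2,3] (faults so far: 6)
  step 15: ref 4 -> HIT, frames=[4,2,3] (faults so far: 6)
  LRU total faults: 6
--- Optimal ---
  step 0: ref 4 -> FAULT, frames=[4,-,-] (faults so far: 1)
  step 1: ref 3 -> FAULT, frames=[4,3,-] (faults so far: 2)
  step 2: ref 2 -> FAULT, frames=[4,3,2] (faults so far: 3)
  step 3: ref 4 -> HIT, frames=[4,3,2] (faults so far: 3)
  step 4: ref 2 -> HIT, frames=[4,3,2] (faults so far: 3)
  step 5: ref 1 -> FAULT, evict 3, frames=[4,1,2] (faults so far: 4)
  step 6: ref 1 -> HIT, frames=[4,1,2] (faults so far: 4)
  step 7: ref 1 -> HIT, frames=[4,1,2] (faults so far: 4)
  step 8: ref 4 -> HIT, frames=[4,1,2] (faults so far: 4)
  step 9: ref 2 -> HIT, frames=[4,1,2] (faults so far: 4)
  step 10: ref 4 -> HIT, frames=[4,1,2] (faults so far: 4)
  step 11: ref 1 -> HIT, frames=[4,1,2] (faults so far: 4)
  step 12: ref 3 -> FAULT, evict 1, frames=[4,3,2] (faults so far: 5)
  step 13: ref 4 -> HIT, frames=[4,3,2] (faults so far: 5)
  step 14: ref 2 -> HIT, frames=[4,3,2] (faults so far: 5)
  step 15: ref 4 -> HIT, frames=[4,3,2] (faults so far: 5)
  Optimal total faults: 5

Answer: 7 6 5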